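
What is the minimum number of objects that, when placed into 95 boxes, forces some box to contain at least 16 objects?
n = (16 − 1)·95 + 1 = 1426

By the generalised pigeonhole principle, to guarantee some box contains ≥ r objects we need more than (r − 1) · k objects total. Threshold: n = (r − 1) · k + 1. With r = 16 and k = 95: n = 15 · 95 + 1 = 1425 + 1 = 1426. For n = 1425 = 15 · 95, we can put exactly 15 objects in every box, avoiding 16 in any single one — so 1426 is tight.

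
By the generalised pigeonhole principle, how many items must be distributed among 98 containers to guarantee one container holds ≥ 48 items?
n = (48 − 1)·98 + 1 = 4607

By the generalised pigeonhole principle, to guarantee some box contains ≥ r objects we need more than (r − 1) · k objects total. Threshold: n = (r − 1) · k + 1. With r = 48 and k = 98: n = 47 · 98 + 1 = 4606 + 1 = 4607. For n = 4606 = 47 · 98, we can put exactly 47 objects in every box, avoiding 48 in any single one — so 4607 is tight.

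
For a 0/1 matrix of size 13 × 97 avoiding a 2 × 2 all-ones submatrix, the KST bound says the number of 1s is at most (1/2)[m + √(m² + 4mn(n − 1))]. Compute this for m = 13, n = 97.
z(13, 97; 2, 2) ≤ (1/2)[13 + √(13² + 4·13·97·96)] = (1/2)[13 + √484393] = 354.4917

Kővári–Sós–Turán: let r_1, ..., r_13 be the row sums and z = Σ r_i the total number of 1s. Each pair of columns can share at most one row with both entries 1 (else a 2×2 all-ones block appears), so Σ_i C(r_i, 2) ≤ C(97, 2) = 4656. By convexity Σ_i C(r_i, 2) ≥ 13·C(z/13, 2) = z(z − 13)/(2·13), giving z² − 13z − 13·97·96 ≤ 0 and hence z ≤ (1/2)[13 + √(169 + 4·121056)] = (1/2)[13 + √484393] ≈ (1/2)(13 + 695.9835) = 354.4917.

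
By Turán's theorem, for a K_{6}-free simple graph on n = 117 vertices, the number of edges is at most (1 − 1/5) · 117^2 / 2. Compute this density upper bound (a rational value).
Turán density bound = (4/5) · 117^2/2 = 27378/5 ≈ 5475.6

Turán's theorem: ex(n, K_{r+1}) is achieved by the complete r-partite Turán graph T(n, r) with parts as balanced as possible, and is at most (1 − 1/r) · n^2/2. For r = 5, n = 117: the density bound is (4/5) · 13689/2 = 27378/5 ≈ 5475.6. The integer-valued extremum is e(T(117, 5)) = 5475, which is strictly less than the density bound 27378/5 since 5 ∤ 117 (the parts of T(117, 5) cannot all be equal).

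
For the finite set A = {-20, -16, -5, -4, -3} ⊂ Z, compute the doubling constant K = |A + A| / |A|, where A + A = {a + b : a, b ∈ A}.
K = |A + A| / |A| = 14/5

Enumerate A + A = {a + b : a, b ∈ A}. With |A| = 5, there are |A|^2 = 25 ordered sum pairs; collecting distinct values, A + A = {-40, -36, -32, -25, -24, -23, -21, -20, -19, -10, -9, -8, -7, -6}, so |A + A| = 14. Thus K = 14/5. For comparison, the minimum possible |A + A| over all 5-element sets is 2·5 − 1 = 9 (so min K = 9/5), attained only by arithmetic progressions.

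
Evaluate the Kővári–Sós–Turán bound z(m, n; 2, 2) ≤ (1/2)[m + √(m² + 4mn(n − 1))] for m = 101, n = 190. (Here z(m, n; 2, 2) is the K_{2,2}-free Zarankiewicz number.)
z(101, 190; 2, 2) ≤ (1/2)[101 + √(101² + 4·101·190·189)] = (1/2)[101 + √14517841] = 1955.6142

Kővári–Sós–Turán: let r_1, ..., r_101 be the row sums and z = Σ r_i the total number of 1s. Each pair of columns can share at most one row with both entries 1 (else a 2×2 all-ones block appears), so Σ_i C(r_i, 2) ≤ C(190, 2) = 17955. By convexity Σ_i C(r_i, 2) ≥ 101·C(z/101, 2) = z(z − 101)/(2·101), giving z² − 101z − 101·190·189 ≤ 0 and hence z ≤ (1/2)[101 + √(10201 + 4·3626910)] = (1/2)[101 + √14517841] ≈ (1/2)(101 + 3810.2285) = 1955.6142.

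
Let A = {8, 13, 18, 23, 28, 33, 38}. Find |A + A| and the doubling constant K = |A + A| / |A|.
K = |A + A| / |A| = 13/7

Enumerate A + A = {a + b : a, b ∈ A}. With |A| = 7, there are |A|^2 = 49 ordered sum pairs; collecting distinct values, A + A = {16, 21, 26, 31, 36, 41, 46, 51, 56, 61, 66, 71, 76}, so |A + A| = 13. Thus K = 13/7. Here |A + A| = 2|A| − 1 = 13, the minimum possible — so K = 13/7 is minimal, which holds iff A is an arithmetic progression.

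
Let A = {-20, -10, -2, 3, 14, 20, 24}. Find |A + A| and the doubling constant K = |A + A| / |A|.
K = |A + A| / |A| = 27/7

Enumerate A + A = {a + b : a, b ∈ A}. With |A| = 7, there are |A|^2 = 49 ordered sum pairs; collecting distinct values, A + A = {-40, -30, -22, -20, -17, -12, -7, -6, -4, 0, 1, 4, 6, 10, 12, 14, 17, 18, 22, 23, 27, 28, 34, 38, 40, 44, 48}, so |A + A| = 27. Thus K = 27/7. For comparison, the minimum possible |A + A| over all 7-element sets is 2·7 − 1 = 13 (so min K = 13/7), attained only by arithmetic progressions.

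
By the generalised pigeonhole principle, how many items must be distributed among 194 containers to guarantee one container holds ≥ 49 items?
n = (49 − 1)·194 + 1 = 9313

By the generalised pigeonhole principle, to guarantee some box contains ≥ r objects we need more than (r − 1) · k objects total. Threshold: n = (r − 1) · k + 1. With r = 49 and k = 194: n = 48 · 194 + 1 = 9312 + 1 = 9313. For n = 9312 = 48 · 194, we can put exactly 48 objects in every box, avoiding 49 in any single one — so 9313 is tight.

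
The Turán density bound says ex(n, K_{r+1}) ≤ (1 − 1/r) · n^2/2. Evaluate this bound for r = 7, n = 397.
Turán density bound = (6/7) · 397^2/2 = 472827/7 ≈ 67546.7143

Turán's theorem: ex(n, K_{r+1}) is achieved by the complete r-partite Turán graph T(n, r) with parts as balanced as possible, and is at most (1 − 1/r) · n^2/2. For r = 7, n = 397: the density bound is (6/7) · 157609/2 = 472827/7 ≈ 67546.7143. The integer-valued extremum is e(T(397, 7)) = 67546, which is strictly less than the density bound 472827/7 since 7 ∤ 397 (the parts of T(397, 7) cannot all be equal).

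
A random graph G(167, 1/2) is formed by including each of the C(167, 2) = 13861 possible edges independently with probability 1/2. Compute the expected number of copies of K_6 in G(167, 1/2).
E[# K_6] = C(167, 6) · (1/2)^C(6, 2) = 27512019711 / 2^15 ≈ 839600.210907

For each 6-subset S of vertices (there are C(167, 6) = 27512019711 such S), let X_S = 1 if S induces a K_6 (all C(6, 2) = 15 edges present). Then P(X_S = 1) = (1/2)^15 = 1/32768. By linearity of expectation, E[# K_6] = C(167, 6) · (1/2)^15 = 27512019711 / 32768 ≈ 839600.210907.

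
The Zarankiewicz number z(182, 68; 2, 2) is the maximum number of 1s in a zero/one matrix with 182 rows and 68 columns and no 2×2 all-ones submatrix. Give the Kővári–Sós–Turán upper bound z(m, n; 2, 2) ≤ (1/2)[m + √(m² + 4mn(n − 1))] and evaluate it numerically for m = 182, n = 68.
z(182, 68; 2, 2) ≤ (1/2)[182 + √(182² + 4·182·68·67)] = (1/2)[182 + √3349892] = 1006.1355

Kővári–Sós–Turán: let r_1, ..., r_182 be the row sums and z = Σ r_i the total number of 1s. Each pair of columns can share at most one row with both entries 1 (else a 2×2 all-ones block appears), so Σ_i C(r_i, 2) ≤ C(68, 2) = 2278. By convexity Σ_i C(r_i, 2) ≥ 182·C(z/182, 2) = z(z − 182)/(2·182), giving z² − 182z − 182·68·67 ≤ 0 and hence z ≤ (1/2)[182 + √(33124 + 4·829192)] = (1/2)[182 + √3349892] ≈ (1/2)(182 + 1830.271) = 1006.1355.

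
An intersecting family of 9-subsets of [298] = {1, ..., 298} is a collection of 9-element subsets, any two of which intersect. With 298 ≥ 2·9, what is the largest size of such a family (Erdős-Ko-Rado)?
max |F| = C(297, 8) = 1365332543512245

Erdős-Ko-Rado (1961): when n ≥ 2k, max |F| = C(n−1, k−1). The bound is attained by the star {A : i ∈ A} for any fixed i ∈ [n]. Here C(298−1, 9−1) = C(297, 8) = 1365332543512245.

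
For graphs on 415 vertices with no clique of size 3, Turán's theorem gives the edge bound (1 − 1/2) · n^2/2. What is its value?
Turán density bound = (1/2) · 415^2/2 = 172225/4 ≈ 43056.25

Turán's theorem: ex(n, K_{r+1}) is achieved by the complete r-partite Turán graph T(n, r) with parts as balanced as possible, and is at most (1 − 1/r) · n^2/2. For r = 2, n = 415: the density bound is (1/2) · 172225/2 = 172225/4 ≈ 43056.25. The integer-valued extremum is e(T(415, 2)) = 43056, which is strictly less than the density bound 172225/4 since 2 ∤ 415 (the parts of T(415, 2) cannot all be equal).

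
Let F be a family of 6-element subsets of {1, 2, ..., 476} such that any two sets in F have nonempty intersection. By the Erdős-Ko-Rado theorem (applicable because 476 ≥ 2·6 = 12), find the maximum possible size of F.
max |F| = C(475, 5) = 197294396970

Erdős-Ko-Rado (1961): when n ≥ 2k, max |F| = C(n−1, k−1). The bound is attained by the star {A : i ∈ A} for any fixed i ∈ [n]. Here C(476−1, 6−1) = C(475, 5) = 197294396970.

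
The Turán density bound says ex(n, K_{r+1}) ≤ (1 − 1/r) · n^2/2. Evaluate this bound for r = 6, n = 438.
Turán density bound = (5/6) · 438^2/2 = 79935

Turán's theorem: ex(n, K_{r+1}) is achieved by the complete r-partite Turán graph T(n, r) with parts as balanced as possible, and is at most (1 − 1/r) · n^2/2. For r = 6, n = 438: the density bound is (5/6) · 191844/2 = 79935. Since 6 ∣ 438, the Turán graph T(438, 6) has parts of equal size 73, and its edge count e(T(438, 6)) = 79935 attains the density bound exactly.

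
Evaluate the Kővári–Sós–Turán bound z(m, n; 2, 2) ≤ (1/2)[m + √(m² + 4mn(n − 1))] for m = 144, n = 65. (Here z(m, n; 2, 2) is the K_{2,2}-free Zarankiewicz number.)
z(144, 65; 2, 2) ≤ (1/2)[144 + √(144² + 4·144·65·64)] = (1/2)[144 + √2416896] = 849.3185

Kővári–Sós–Turán: let r_1, ..., r_144 be the row sums and z = Σ r_i the total number of 1s. Each pair of columns can share at most one row with both entries 1 (else a 2×2 all-ones block appears), so Σ_i C(r_i, 2) ≤ C(65, 2) = 2080. By convexity Σ_i C(r_i, 2) ≥ 144·C(z/144, 2) = z(z − 144)/(2·144), giving z² − 144z − 144·65·64 ≤ 0 and hence z ≤ (1/2)[144 + √(20736 + 4·599040)] = (1/2)[144 + √2416896] ≈ (1/2)(144 + 1554.6369) = 849.3185.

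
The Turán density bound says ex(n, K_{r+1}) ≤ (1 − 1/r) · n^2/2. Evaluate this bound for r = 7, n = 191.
Turán density bound = (6/7) · 191^2/2 = 109443/7 ≈ 15634.7143

Turán's theorem: ex(n, K_{r+1}) is achieved by the complete r-partite Turán graph T(n, r) with parts as balanced as possible, and is at most (1 − 1/r) · n^2/2. For r = 7, n = 191: the density bound is (6/7) · 36481/2 = 109443/7 ≈ 15634.7143. The integer-valued extremum is e(T(191, 7)) = 15634, which is strictly less than the density bound 109443/7 since 7 ∤ 191 (the parts of T(191, 7) cannot all be equal).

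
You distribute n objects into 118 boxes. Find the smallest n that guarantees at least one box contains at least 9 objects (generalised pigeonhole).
n = (9 − 1)·118 + 1 = 945

By the generalised pigeonhole principle, to guarantee some box contains ≥ r objects we need more than (r − 1) · k objects total. Threshold: n = (r − 1) · k + 1. With r = 9 and k = 118: n = 8 · 118 + 1 = 944 + 1 = 945. For n = 944 = 8 · 118, we can put exactly 8 objects in every box, avoiding 9 in any single one — so 945 is tight.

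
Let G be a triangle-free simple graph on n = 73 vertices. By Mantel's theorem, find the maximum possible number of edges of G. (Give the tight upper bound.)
ex(73, K_3) = ⌊73^2/4⌋ = 1332

Mantel (1907): a triangle-free graph on n vertices has at most ⌊n^2/4⌋ edges, with equality for the complete bipartite graph K_{⌊n/2⌋, ⌈n/2⌉}. For n = 73: ⌊73^2/4⌋ = ⌊5329/4⌋ = 1332. The extremal graph is K_{36, 37}, which has 36·37 = 1332 edges.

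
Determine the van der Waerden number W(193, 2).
W(193, 2) = 193 + 1 = 194

A 2-term AP is any pair of integers, so a monochromatic 2-AP exists iff some colour is used at least twice. With 193 colours, the colouring i ↦ i on {1, ..., 193} uses each colour once, avoiding any monochromatic pair, so W(193, 2) > 193. For {1, ..., 194}, pigeonhole forces two integers of the same colour, which form a monochromatic 2-AP. Hence W(193, 2) = 194.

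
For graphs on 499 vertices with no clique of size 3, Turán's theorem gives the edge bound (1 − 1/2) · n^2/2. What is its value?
Turán density bound = (1/2) · 499^2/2 = 249001/4 ≈ 62250.25

Turán's theorem: ex(n, K_{r+1}) is achieved by the complete r-partite Turán graph T(n, r) with parts as balanced as possible, and is at most (1 − 1/r) · n^2/2. For r = 2, n = 499: the density bound is (1/2) · 249001/2 = 249001/4 ≈ 62250.25. The integer-valued extremum is e(T(499, 2)) = 62250, which is strictly less than the density bound 249001/4 since 2 ∤ 499 (the parts of T(499, 2) cannot all be equal).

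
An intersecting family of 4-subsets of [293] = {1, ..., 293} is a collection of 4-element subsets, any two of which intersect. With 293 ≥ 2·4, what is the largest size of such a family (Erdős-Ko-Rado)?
max |F| = C(292, 3) = 4106980

Erdős-Ko-Rado (1961): when n ≥ 2k, max |F| = C(n−1, k−1). The bound is attained by the star {A : i ∈ A} for any fixed i ∈ [n]. Here C(293−1, 4−1) = C(292, 3) = 4106980.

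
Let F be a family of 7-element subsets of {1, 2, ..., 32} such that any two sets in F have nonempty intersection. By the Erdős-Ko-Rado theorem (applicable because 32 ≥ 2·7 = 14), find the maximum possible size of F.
max |F| = C(31, 6) = 736281

The Erdős-Ko-Rado theorem states: for n ≥ 2k, an intersecting family of k-subsets of an n-element set has size at most C(n − 1, k − 1), with equality for 'star' families {A ⊆ [n] : |A| = k, i ∈ A} (fix an element i). For n = 32, k = 7: C(31, 6) = 736281.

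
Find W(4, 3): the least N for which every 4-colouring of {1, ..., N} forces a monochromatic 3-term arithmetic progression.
W(4, 3) = 76

W(4, 3) = 76. The lower bound W(4, 3) > 75 comes from an explicit good 4-colouring of [1, 75]; the upper bound W(4, 3) ≤ 76 was verified by exhaustive search over 4-colourings of [1, 76].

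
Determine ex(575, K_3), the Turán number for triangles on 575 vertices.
ex(575, K_3) = ⌊575^2/4⌋ = 82656

Mantel (1907): a triangle-free graph on n vertices has at most ⌊n^2/4⌋ edges, with equality for the complete bipartite graph K_{⌊n/2⌋, ⌈n/2⌉}. For n = 575: ⌊575^2/4⌋ = ⌊330625/4⌋ = 82656. The extremal graph is K_{287, 288}, which has 287·288 = 82656 edges.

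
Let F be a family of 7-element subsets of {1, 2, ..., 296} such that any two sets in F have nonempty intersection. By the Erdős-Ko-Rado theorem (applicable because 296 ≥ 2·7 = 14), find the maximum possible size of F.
max |F| = C(295, 6) = 869717699935

Erdős-Ko-Rado (1961): when n ≥ 2k, max |F| = C(n−1, k−1). The bound is attained by the star {A : i ∈ A} for any fixed i ∈ [n]. Here C(296−1, 7−1) = C(295, 6) = 869717699935.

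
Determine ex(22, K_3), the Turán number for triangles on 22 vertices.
ex(22, K_3) = ⌊22^2/4⌋ = 121

Mantel (1907): a triangle-free graph on n vertices has at most ⌊n^2/4⌋ edges, with equality for the complete bipartite graph K_{⌊n/2⌋, ⌈n/2⌉}. For n = 22: ⌊22^2/4⌋ = ⌊484/4⌋ = 121. The extremal graph is K_{11, 11}, which has 11·11 = 121 edges.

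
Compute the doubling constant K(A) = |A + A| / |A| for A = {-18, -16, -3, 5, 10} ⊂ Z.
K = |A + A| / |A| = 14/5

Enumerate A + A = {a + b : a, b ∈ A}. With |A| = 5, there are |A|^2 = 25 ordered sum pairs; collecting distinct values, A + A = {-36, -34, -32, -21, -19, -13, -11, -8, -6, 2, 7, 10, 15, 20}, so |A + A| = 14. Thus K = 14/5. For comparison, the minimum possible |A + A| over all 5-element sets is 2·5 − 1 = 9 (so min K = 9/5), attained only by arithmetic progressions.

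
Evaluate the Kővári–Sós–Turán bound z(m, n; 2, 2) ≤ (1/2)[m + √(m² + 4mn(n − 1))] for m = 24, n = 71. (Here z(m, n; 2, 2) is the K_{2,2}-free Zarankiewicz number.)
z(24, 71; 2, 2) ≤ (1/2)[24 + √(24² + 4·24·71·70)] = (1/2)[24 + √477696] = 357.5778

Kővári–Sós–Turán: let r_1, ..., r_24 be the row sums and z = Σ r_i the total number of 1s. Each pair of columns can share at most one row with both entries 1 (else a 2×2 all-ones block appears), so Σ_i C(r_i, 2) ≤ C(71, 2) = 2485. By convexity Σ_i C(r_i, 2) ≥ 24·C(z/24, 2) = z(z − 24)/(2·24), giving z² − 24z − 24·71·70 ≤ 0 and hence z ≤ (1/2)[24 + √(576 + 4·119280)] = (1/2)[24 + √477696] ≈ (1/2)(24 + 691.1556) = 357.5778.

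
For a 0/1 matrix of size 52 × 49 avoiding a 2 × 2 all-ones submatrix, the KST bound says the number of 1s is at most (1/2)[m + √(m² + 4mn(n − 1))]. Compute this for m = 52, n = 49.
z(52, 49; 2, 2) ≤ (1/2)[52 + √(52² + 4·52·49·48)] = (1/2)[52 + √491920] = 376.685

Kővári–Sós–Turán: let r_1, ..., r_52 be the row sums and z = Σ r_i the total number of 1s. Each pair of columns can share at most one row with both entries 1 (else a 2×2 all-ones block appears), so Σ_i C(r_i, 2) ≤ C(49, 2) = 1176. By convexity Σ_i C(r_i, 2) ≥ 52·C(z/52, 2) = z(z − 52)/(2·52), giving z² − 52z − 52·49·48 ≤ 0 and hence z ≤ (1/2)[52 + √(2704 + 4·122304)] = (1/2)[52 + √491920] ≈ (1/2)(52 + 701.3701) = 376.685.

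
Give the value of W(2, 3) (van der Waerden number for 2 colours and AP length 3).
W(2, 3) = 9

Lower bound: the 2-colouring RRBBRRBB of {1, ..., 8} (R at positions {1, 2, 5, 6}, B at {3, 4, 7, 8}) contains no monochromatic 3-term AP, so W(2, 3) > 8. Upper bound: a case analysis on any 2-colouring of {1, ..., 9} forces such an AP. Hence W(2, 3) = 9.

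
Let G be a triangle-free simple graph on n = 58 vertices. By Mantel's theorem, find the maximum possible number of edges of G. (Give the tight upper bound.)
ex(58, K_3) = ⌊58^2/4⌋ = 841

Mantel (1907): a triangle-free graph on n vertices has at most ⌊n^2/4⌋ edges, with equality for the complete bipartite graph K_{⌊n/2⌋, ⌈n/2⌉}. For n = 58: ⌊58^2/4⌋ = ⌊3364/4⌋ = 841. The extremal graph is K_{29, 29}, which has 29·29 = 841 edges.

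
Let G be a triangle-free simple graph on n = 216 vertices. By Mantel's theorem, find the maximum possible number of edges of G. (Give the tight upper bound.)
ex(216, K_3) = ⌊216^2/4⌋ = 11664

Mantel (1907): a triangle-free graph on n vertices has at most ⌊n^2/4⌋ edges, with equality for the complete bipartite graph K_{⌊n/2⌋, ⌈n/2⌉}. For n = 216: ⌊216^2/4⌋ = ⌊46656/4⌋ = 11664. The extremal graph is K_{108, 108}, which has 108·108 = 11664 edges.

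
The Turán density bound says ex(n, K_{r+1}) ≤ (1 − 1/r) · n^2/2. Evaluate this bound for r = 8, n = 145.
Turán density bound = (7/8) · 145^2/2 = 147175/16 ≈ 9198.4375

Turán's theorem: ex(n, K_{r+1}) is achieved by the complete r-partite Turán graph T(n, r) with parts as balanced as possible, and is at most (1 − 1/r) · n^2/2. For r = 8, n = 145: the density bound is (7/8) · 21025/2 = 147175/16 ≈ 9198.4375. The integer-valued extremum is e(T(145, 8)) = 9198, which is strictly less than the density bound 147175/16 since 8 ∤ 145 (the parts of T(145, 8) cannot all be equal).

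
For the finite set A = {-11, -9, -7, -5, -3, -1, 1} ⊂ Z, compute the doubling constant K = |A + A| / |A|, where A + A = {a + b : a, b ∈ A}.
K = |A + A| / |A| = 13/7

Enumerate A + A = {a + b : a, b ∈ A}. With |A| = 7, there are |A|^2 = 49 ordered sum pairs; collecting distinct values, A + A = {-22, -20, -18, -16, -14, -12, -10, -8, -6, -4, -2, 0, 2}, so |A + A| = 13. Thus K = 13/7. Here |A + A| = 2|A| − 1 = 13, the minimum possible — so K = 13/7 is minimal, which holds iff A is an arithmetic progression.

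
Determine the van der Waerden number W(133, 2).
W(133, 2) = 133 + 1 = 134

A 2-term AP is any pair of integers, so a monochromatic 2-AP exists iff some colour is used at least twice. With 133 colours, the colouring i ↦ i on {1, ..., 133} uses each colour once, avoiding any monochromatic pair, so W(133, 2) > 133. For {1, ..., 134}, pigeonhole forces two integers of the same colour, which form a monochromatic 2-AP. Hence W(133, 2) = 134.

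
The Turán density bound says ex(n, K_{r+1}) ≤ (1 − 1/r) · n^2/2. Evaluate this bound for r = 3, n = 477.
Turán density bound = (2/3) · 477^2/2 = 75843

Turán's theorem: ex(n, K_{r+1}) is achieved by the complete r-partite Turán graph T(n, r) with parts as balanced as possible, and is at most (1 − 1/r) · n^2/2. For r = 3, n = 477: the density bound is (2/3) · 227529/2 = 75843. Since 3 ∣ 477, the Turán graph T(477, 3) has parts of equal size 159, and its edge count e(T(477, 3)) = 75843 attains the density bound exactly.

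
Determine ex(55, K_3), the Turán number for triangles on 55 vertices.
ex(55, K_3) = ⌊55^2/4⌋ = 756

Mantel (1907): a triangle-free graph on n vertices has at most ⌊n^2/4⌋ edges, with equality for the complete bipartite graph K_{⌊n/2⌋, ⌈n/2⌉}. For n = 55: ⌊55^2/4⌋ = ⌊3025/4⌋ = 756. The extremal graph is K_{27, 28}, which has 27·28 = 756 edges.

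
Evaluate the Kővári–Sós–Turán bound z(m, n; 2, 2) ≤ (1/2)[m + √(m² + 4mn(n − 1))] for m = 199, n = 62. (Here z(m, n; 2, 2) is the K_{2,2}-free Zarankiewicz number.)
z(199, 62; 2, 2) ≤ (1/2)[199 + √(199² + 4·199·62·61)] = (1/2)[199 + √3050073] = 972.7229

Kővári–Sós–Turán: let r_1, ..., r_199 be the row sums and z = Σ r_i the total number of 1s. Each pair of columns can share at most one row with both entries 1 (else a 2×2 all-ones block appears), so Σ_i C(r_i, 2) ≤ C(62, 2) = 1891. By convexity Σ_i C(r_i, 2) ≥ 199·C(z/199, 2) = z(z − 199)/(2·199), giving z² − 199z − 199·62·61 ≤ 0 and hence z ≤ (1/2)[199 + √(39601 + 4·752618)] = (1/2)[199 + √3050073] ≈ (1/2)(199 + 1746.4458) = 972.7229.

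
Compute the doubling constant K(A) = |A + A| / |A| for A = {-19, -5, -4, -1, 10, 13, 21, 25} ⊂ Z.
K = |A + A| / |A| = 30/8 = 15/4

Enumerate A + A = {a + b : a, b ∈ A}. With |A| = 8, there are |A|^2 = 64 ordered sum pairs; collecting distinct values, A + A = {-38, -24, -23, -20, -10, -9, -8, -6, -5, -2, 2, 5, 6, 8, 9, 12, 16, 17, 20, 21, 23, 24, 26, 31, 34, 35, 38, 42, 46, 50}, so |A + A| = 30. Thus K = 30/8 = 15/4. For comparison, the minimum possible |A + A| over all 8-element sets is 2·8 − 1 = 15 (so min K = 15/8), attained only by arithmetic progressions.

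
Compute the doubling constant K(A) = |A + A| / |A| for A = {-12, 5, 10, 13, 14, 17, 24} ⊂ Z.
K = |A + A| / |A| = 26/7

Enumerate A + A = {a + b : a, b ∈ A}. With |A| = 7, there are |A|^2 = 49 ordered sum pairs; collecting distinct values, A + A = {-24, -7, -2, 1, 2, 5, 10, 12, 15, 18, 19, 20, 22, 23, 24, 26, 27, 28, 29, 30, 31, 34, 37, 38, 41, 48}, so |A + A| = 26. Thus K = 26/7. For comparison, the minimum possible |A + A| over all 7-element sets is 2·7 − 1 = 13 (so min K = 13/7), attained only by arithmetic progressions.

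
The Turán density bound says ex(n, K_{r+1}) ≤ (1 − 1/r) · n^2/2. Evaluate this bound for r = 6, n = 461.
Turán density bound = (5/6) · 461^2/2 = 1062605/12 ≈ 88550.4167

Turán's theorem: ex(n, K_{r+1}) is achieved by the complete r-partite Turán graph T(n, r) with parts as balanced as possible, and is at most (1 − 1/r) · n^2/2. For r = 6, n = 461: the density bound is (5/6) · 212521/2 = 1062605/12 ≈ 88550.4167. The integer-valued extremum is e(T(461, 6)) = 88550, which is strictly less than the density bound 1062605/12 since 6 ∤ 461 (the parts of T(461, 6) cannot all be equal).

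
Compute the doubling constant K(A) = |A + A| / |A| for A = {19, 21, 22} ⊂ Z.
K = |A + A| / |A| = 6/3 = 2

Enumerate A + A = {a + b : a, b ∈ A}. With |A| = 3, there are |A|^2 = 9 ordered sum pairs; collecting distinct values, A + A = {38, 40, 41, 42, 43, 44}, so |A + A| = 6. Thus K = 6/3 = 2. For comparison, the minimum possible |A + A| over all 3-element sets is 2·3 − 1 = 5 (so min K = 5/3), attained only by arithmetic progressions.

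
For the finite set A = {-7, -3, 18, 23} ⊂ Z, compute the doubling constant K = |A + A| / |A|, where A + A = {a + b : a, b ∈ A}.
K = |A + A| / |A| = 10/4 = 5/2

Enumerate A + A = {a + b : a, b ∈ A}. With |A| = 4, there are |A|^2 = 16 ordered sum pairs; collecting distinct values, A + A = {-14, -10, -6, 11, 15, 16, 20, 36, 41, 46}, so |A + A| = 10. Thus K = 10/4 = 5/2. For comparison, the minimum possible |A + A| over all 4-element sets is 2·4 − 1 = 7 (so min K = 7/4), attained only by arithmetic progressions.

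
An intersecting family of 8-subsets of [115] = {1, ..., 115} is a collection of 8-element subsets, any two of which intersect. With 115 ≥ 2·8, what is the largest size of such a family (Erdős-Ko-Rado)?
max |F| = C(114, 7) = 41146859952

The Erdős-Ko-Rado theorem states: for n ≥ 2k, an intersecting family of k-subsets of an n-element set has size at most C(n − 1, k − 1), with equality for 'star' families {A ⊆ [n] : |A| = k, i ∈ A} (fix an element i). For n = 115, k = 8: C(114, 7) = 41146859952.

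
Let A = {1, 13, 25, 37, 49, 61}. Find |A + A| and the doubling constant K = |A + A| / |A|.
K = |A + A| / |A| = 11/6

Enumerate A + A = {a + b : a, b ∈ A}. With |A| = 6, there are |A|^2 = 36 ordered sum pairs; collecting distinct values, A + A = {2, 14, 26, 38, 50, 62, 74, 86, 98, 110, 122}, so |A + A| = 11. Thus K = 11/6. Here |A + A| = 2|A| − 1 = 11, the minimum possible — so K = 11/6 is minimal, which holds iff A is an arithmetic progression.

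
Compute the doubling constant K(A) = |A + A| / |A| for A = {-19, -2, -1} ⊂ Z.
K = |A + A| / |A| = 6/3 = 2

Enumerate A + A = {a + b : a, b ∈ A}. With |A| = 3, there are |A|^2 = 9 ordered sum pairs; collecting distinct values, A + A = {-38, -21, -20, -4, -3, -2}, so |A + A| = 6. Thus K = 6/3 = 2. For comparison, the minimum possible |A + A| over all 3-element sets is 2·3 − 1 = 5 (so min K = 5/3), attained only by arithmetic progressions.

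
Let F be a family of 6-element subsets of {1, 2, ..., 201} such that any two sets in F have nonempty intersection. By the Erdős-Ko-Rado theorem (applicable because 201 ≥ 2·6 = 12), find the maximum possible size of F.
max |F| = C(200, 5) = 2535650040

Erdős-Ko-Rado (1961): when n ≥ 2k, max |F| = C(n−1, k−1). The bound is attained by the star {A : i ∈ A} for any fixed i ∈ [n]. Here C(201−1, 6−1) = C(200, 5) = 2535650040.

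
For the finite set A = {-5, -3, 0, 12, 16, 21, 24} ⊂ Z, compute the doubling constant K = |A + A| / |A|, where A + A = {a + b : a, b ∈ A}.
K = |A + A| / |A| = 25/7

Enumerate A + A = {a + b : a, b ∈ A}. With |A| = 7, there are |A|^2 = 49 ordered sum pairs; collecting distinct values, A + A = {-10, -8, -6, -5, -3, 0, 7, 9, 11, 12, 13, 16, 18, 19, 21, 24, 28, 32, 33, 36, 37, 40, 42, 45, 48}, so |A + A| = 25. Thus K = 25/7. For comparison, the minimum possible |A + A| over all 7-element sets is 2·7 − 1 = 13 (so min K = 13/7), attained only by arithmetic progressions.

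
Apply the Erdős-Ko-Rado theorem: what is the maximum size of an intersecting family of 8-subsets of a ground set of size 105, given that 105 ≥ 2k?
max |F| = C(104, 7) = 21243342120

Erdős-Ko-Rado (1961): when n ≥ 2k, max |F| = C(n−1, k−1). The bound is attained by the star {A : i ∈ A} for any fixed i ∈ [n]. Here C(105−1, 8−1) = C(104, 7) = 21243342120.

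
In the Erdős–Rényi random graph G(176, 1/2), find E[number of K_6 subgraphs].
E[# K_6] = C(176, 6) · (1/2)^C(6, 2) = 37873734360 / 2^15 = 4734216795/4096 ≈ 1155814.647217

For each 6-subset S of vertices (there are C(176, 6) = 37873734360 such S), let X_S = 1 if S induces a K_6 (all C(6, 2) = 15 edges present). Then P(X_S = 1) = (1/2)^15 = 1/32768. By linearity of expectation, E[# K_6] = C(176, 6) · (1/2)^15 = 37873734360 / 32768 = 4734216795/4096 ≈ 1155814.647217.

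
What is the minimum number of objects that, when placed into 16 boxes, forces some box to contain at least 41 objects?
n = (41 − 1)·16 + 1 = 641

By the generalised pigeonhole principle, to guarantee some box contains ≥ r objects we need more than (r − 1) · k objects total. Threshold: n = (r − 1) · k + 1. With r = 41 and k = 16: n = 40 · 16 + 1 = 640 + 1 = 641. For n = 640 = 40 · 16, we can put exactly 40 objects in every box, avoiding 41 in any single one — so 641 is tight.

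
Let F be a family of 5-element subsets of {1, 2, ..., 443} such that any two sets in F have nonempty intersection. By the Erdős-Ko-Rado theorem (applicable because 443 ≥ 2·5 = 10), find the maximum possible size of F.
max |F| = C(442, 4) = 1568797230

The Erdős-Ko-Rado theorem states: for n ≥ 2k, an intersecting family of k-subsets of an n-element set has size at most C(n − 1, k − 1), with equality for 'star' families {A ⊆ [n] : |A| = k, i ∈ A} (fix an element i). For n = 443, k = 5: C(442, 4) = 1568797230.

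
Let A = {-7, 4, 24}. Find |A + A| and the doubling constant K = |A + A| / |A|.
K = |A + A| / |A| = 6/3 = 2

Enumerate A + A = {a + b : a, b ∈ A}. With |A| = 3, there are |A|^2 = 9 ordered sum pairs; collecting distinct values, A + A = {-14, -3, 8, 17, 28, 48}, so |A + A| = 6. Thus K = 6/3 = 2. For comparison, the minimum possible |A + A| over all 3-element sets is 2·3 − 1 = 5 (so min K = 5/3), attained only by arithmetic progressions.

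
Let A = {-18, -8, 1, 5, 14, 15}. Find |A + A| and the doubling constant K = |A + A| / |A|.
K = |A + A| / |A| = 19/6

Enumerate A + A = {a + b : a, b ∈ A}. With |A| = 6, there are |A|^2 = 36 ordered sum pairs; collecting distinct values, A + A = {-36, -26, -17, -16, -13, -7, -4, -3, 2, 6, 7, 10, 15, 16, 19, 20, 28, 29, 30}, so |A + A| = 19. Thus K = 19/6. For comparison, the minimum possible |A + A| over all 6-element sets is 2·6 − 1 = 11 (so min K = 11/6), attained only by arithmetic progressions.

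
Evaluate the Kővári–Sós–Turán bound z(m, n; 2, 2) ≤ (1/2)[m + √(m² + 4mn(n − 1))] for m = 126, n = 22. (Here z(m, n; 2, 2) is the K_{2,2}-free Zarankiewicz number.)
z(126, 22; 2, 2) ≤ (1/2)[126 + √(126² + 4·126·22·21)] = (1/2)[126 + √248724] = 312.3612

Kővári–Sós–Turán: let r_1, ..., r_126 be the row sums and z = Σ r_i the total number of 1s. Each pair of columns can share at most one row with both entries 1 (else a 2×2 all-ones block appears), so Σ_i C(r_i, 2) ≤ C(22, 2) = 231. By convexity Σ_i C(r_i, 2) ≥ 126·C(z/126, 2) = z(z − 126)/(2·126), giving z² − 126z − 126·22·21 ≤ 0 and hence z ≤ (1/2)[126 + √(15876 + 4·58212)] = (1/2)[126 + √248724] ≈ (1/2)(126 + 498.7224) = 312.3612.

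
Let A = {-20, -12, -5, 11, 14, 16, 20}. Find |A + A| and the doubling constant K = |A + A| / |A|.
K = |A + A| / |A| = 28/7 = 4

Enumerate A + A = {a + b : a, b ∈ A}. With |A| = 7, there are |A|^2 = 49 ordered sum pairs; collecting distinct values, A + A = {-40, -32, -25, -24, -17, -10, -9, -6, -4, -1, 0, 2, 4, 6, 8, 9, 11, 15, 22, 25, 27, 28, 30, 31, 32, 34, 36, 40}, so |A + A| = 28. Thus K = 28/7 = 4. For comparison, the minimum possible |A + A| over all 7-element sets is 2·7 − 1 = 13 (so min K = 13/7), attained only by arithmetic progressions.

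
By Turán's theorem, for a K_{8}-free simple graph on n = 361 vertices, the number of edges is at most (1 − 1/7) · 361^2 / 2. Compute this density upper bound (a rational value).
Turán density bound = (6/7) · 361^2/2 = 390963/7 ≈ 55851.8571

Turán's theorem: ex(n, K_{r+1}) is achieved by the complete r-partite Turán graph T(n, r) with parts as balanced as possible, and is at most (1 − 1/r) · n^2/2. For r = 7, n = 361: the density bound is (6/7) · 130321/2 = 390963/7 ≈ 55851.8571. The integer-valued extremum is e(T(361, 7)) = 55851, which is strictly less than the density bound 390963/7 since 7 ∤ 361 (the parts of T(361, 7) cannot all be equal).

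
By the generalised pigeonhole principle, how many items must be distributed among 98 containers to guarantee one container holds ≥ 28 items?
n = (28 − 1)·98 + 1 = 2647

By the generalised pigeonhole principle, to guarantee some box contains ≥ r objects we need more than (r − 1) · k objects total. Threshold: n = (r − 1) · k + 1. With r = 28 and k = 98: n = 27 · 98 + 1 = 2646 + 1 = 2647. For n = 2646 = 27 · 98, we can put exactly 27 objects in every box, avoiding 28 in any single one — so 2647 is tight.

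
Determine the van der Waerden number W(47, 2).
W(47, 2) = 47 + 1 = 48

A 2-term AP is any pair of integers, so a monochromatic 2-AP exists iff some colour is used at least twice. With 47 colours, the colouring i ↦ i on {1, ..., 47} uses each colour once, avoiding any monochromatic pair, so W(47, 2) > 47. For {1, ..., 48}, pigeonhole forces two integers of the same colour, which form a monochromatic 2-AP. Hence W(47, 2) = 48.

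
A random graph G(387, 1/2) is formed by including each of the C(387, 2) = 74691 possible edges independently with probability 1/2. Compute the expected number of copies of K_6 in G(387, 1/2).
E[# K_6] = C(387, 6) · (1/2)^C(6, 2) = 4487659153824 / 2^15 = 140239348557/1024 ≈ 136952488.825195

For each 6-subset S of vertices (there are C(387, 6) = 4487659153824 such S), let X_S = 1 if S induces a K_6 (all C(6, 2) = 15 edges present). Then P(X_S = 1) = (1/2)^15 = 1/32768. By linearity of expectation, E[# K_6] = C(387, 6) · (1/2)^15 = 4487659153824 / 32768 = 140239348557/1024 ≈ 136952488.825195.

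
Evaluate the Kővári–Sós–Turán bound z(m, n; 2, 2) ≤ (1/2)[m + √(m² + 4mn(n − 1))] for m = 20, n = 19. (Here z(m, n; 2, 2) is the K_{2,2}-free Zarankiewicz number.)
z(20, 19; 2, 2) ≤ (1/2)[20 + √(20² + 4·20·19·18)] = (1/2)[20 + √27760] = 93.3067

Kővári–Sós–Turán: let r_1, ..., r_20 be the row sums and z = Σ r_i the total number of 1s. Each pair of columns can share at most one row with both entries 1 (else a 2×2 all-ones block appears), so Σ_i C(r_i, 2) ≤ C(19, 2) = 171. By convexity Σ_i C(r_i, 2) ≥ 20·C(z/20, 2) = z(z − 20)/(2·20), giving z² − 20z − 20·19·18 ≤ 0 and hence z ≤ (1/2)[20 + √(400 + 4·6840)] = (1/2)[20 + √27760] ≈ (1/2)(20 + 166.6133) = 93.3067.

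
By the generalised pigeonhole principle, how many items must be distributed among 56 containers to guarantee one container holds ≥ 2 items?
n = (2 − 1)·56 + 1 = 57

By the generalised pigeonhole principle, to guarantee some box contains ≥ r objects we need more than (r − 1) · k objects total. Threshold: n = (r − 1) · k + 1. With r = 2 and k = 56: n = 1 · 56 + 1 = 56 + 1 = 57. For n = 56 = 1 · 56, we can put exactly 1 objects in every box, avoiding 2 in any single one — so 57 is tight.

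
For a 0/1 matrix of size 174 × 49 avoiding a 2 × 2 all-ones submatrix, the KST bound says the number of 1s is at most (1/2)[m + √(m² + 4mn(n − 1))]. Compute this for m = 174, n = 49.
z(174, 49; 2, 2) ≤ (1/2)[174 + √(174² + 4·174·49·48)] = (1/2)[174 + √1667268] = 732.6137

Kővári–Sós–Turán: let r_1, ..., r_174 be the row sums and z = Σ r_i the total number of 1s. Each pair of columns can share at most one row with both entries 1 (else a 2×2 all-ones block appears), so Σ_i C(r_i, 2) ≤ C(49, 2) = 1176. By convexity Σ_i C(r_i, 2) ≥ 174·C(z/174, 2) = z(z − 174)/(2·174), giving z² − 174z − 174·49·48 ≤ 0 and hence z ≤ (1/2)[174 + √(30276 + 4·409248)] = (1/2)[174 + √1667268] ≈ (1/2)(174 + 1291.2273) = 732.6137.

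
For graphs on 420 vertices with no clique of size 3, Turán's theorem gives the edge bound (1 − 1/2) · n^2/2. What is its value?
Turán density bound = (1/2) · 420^2/2 = 44100

Turán's theorem: ex(n, K_{r+1}) is achieved by the complete r-partite Turán graph T(n, r) with parts as balanced as possible, and is at most (1 − 1/r) · n^2/2. For r = 2, n = 420: the density bound is (1/2) · 176400/2 = 44100. Since 2 ∣ 420, the Turán graph T(420, 2) has parts of equal size 210, and its edge count e(T(420, 2)) = 44100 attains the density bound exactly.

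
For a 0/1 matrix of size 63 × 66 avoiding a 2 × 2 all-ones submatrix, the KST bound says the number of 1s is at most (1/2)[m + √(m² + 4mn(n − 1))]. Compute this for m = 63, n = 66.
z(63, 66; 2, 2) ≤ (1/2)[63 + √(63² + 4·63·66·65)] = (1/2)[63 + √1085049] = 552.3284

Kővári–Sós–Turán: let r_1, ..., r_63 be the row sums and z = Σ r_i the total number of 1s. Each pair of columns can share at most one row with both entries 1 (else a 2×2 all-ones block appears), so Σ_i C(r_i, 2) ≤ C(66, 2) = 2145. By convexity Σ_i C(r_i, 2) ≥ 63·C(z/63, 2) = z(z − 63)/(2·63), giving z² − 63z − 63·66·65 ≤ 0 and hence z ≤ (1/2)[63 + √(3969 + 4·270270)] = (1/2)[63 + √1085049] ≈ (1/2)(63 + 1041.6569) = 552.3284.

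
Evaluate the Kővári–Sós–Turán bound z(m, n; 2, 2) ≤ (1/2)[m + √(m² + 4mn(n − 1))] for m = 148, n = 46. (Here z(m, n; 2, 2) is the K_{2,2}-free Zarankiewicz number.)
z(148, 46; 2, 2) ≤ (1/2)[148 + √(148² + 4·148·46·45)] = (1/2)[148 + √1247344] = 632.4228

Kővári–Sós–Turán: let r_1, ..., r_148 be the row sums and z = Σ r_i the total number of 1s. Each pair of columns can share at most one row with both entries 1 (else a 2×2 all-ones block appears), so Σ_i C(r_i, 2) ≤ C(46, 2) = 1035. By convexity Σ_i C(r_i, 2) ≥ 148·C(z/148, 2) = z(z − 148)/(2·148), giving z² − 148z − 148·46·45 ≤ 0 and hence z ≤ (1/2)[148 + √(21904 + 4·306360)] = (1/2)[148 + √1247344] ≈ (1/2)(148 + 1116.8456) = 632.4228.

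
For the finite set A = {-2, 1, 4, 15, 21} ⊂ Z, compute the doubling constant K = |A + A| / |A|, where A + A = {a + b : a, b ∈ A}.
K = |A + A| / |A| = 13/5

Enumerate A + A = {a + b : a, b ∈ A}. With |A| = 5, there are |A|^2 = 25 ordered sum pairs; collecting distinct values, A + A = {-4, -1, 2, 5, 8, 13, 16, 19, 22, 25, 30, 36, 42}, so |A + A| = 13. Thus K = 13/5. For comparison, the minimum possible |A + A| over all 5-element sets is 2·5 − 1 = 9 (so min K = 9/5), attained only by arithmetic progressions.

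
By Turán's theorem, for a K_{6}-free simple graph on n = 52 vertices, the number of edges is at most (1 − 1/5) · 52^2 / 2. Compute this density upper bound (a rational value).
Turán density bound = (4/5) · 52^2/2 = 5408/5 ≈ 1081.6

Turán's theorem: ex(n, K_{r+1}) is achieved by the complete r-partite Turán graph T(n, r) with parts as balanced as possible, and is at most (1 − 1/r) · n^2/2. For r = 5, n = 52: the density bound is (4/5) · 2704/2 = 5408/5 ≈ 1081.6. The integer-valued extremum is e(T(52, 5)) = 1081, which is strictly less than the density bound 5408/5 since 5 ∤ 52 (the parts of T(52, 5) cannot all be equal).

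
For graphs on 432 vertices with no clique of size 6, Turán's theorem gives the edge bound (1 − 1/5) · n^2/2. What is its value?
Turán density bound = (4/5) · 432^2/2 = 373248/5 ≈ 74649.6

Turán's theorem: ex(n, K_{r+1}) is achieved by the complete r-partite Turán graph T(n, r) with parts as balanced as possible, and is at most (1 − 1/r) · n^2/2. For r = 5, n = 432: the density bound is (4/5) · 186624/2 = 373248/5 ≈ 74649.6. The integer-valued extremum is e(T(432, 5)) = 74649, which is strictly less than the density bound 373248/5 since 5 ∤ 432 (the parts of T(432, 5) cannot all be equal).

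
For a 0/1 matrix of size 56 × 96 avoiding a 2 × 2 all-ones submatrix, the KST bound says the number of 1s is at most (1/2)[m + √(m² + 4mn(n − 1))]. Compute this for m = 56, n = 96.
z(56, 96; 2, 2) ≤ (1/2)[56 + √(56² + 4·56·96·95)] = (1/2)[56 + √2046016] = 743.1951

Kővári–Sós–Turán: let r_1, ..., r_56 be the row sums and z = Σ r_i the total number of 1s. Each pair of columns can share at most one row with both entries 1 (else a 2×2 all-ones block appears), so Σ_i C(r_i, 2) ≤ C(96, 2) = 4560. By convexity Σ_i C(r_i, 2) ≥ 56·C(z/56, 2) = z(z − 56)/(2·56), giving z² − 56z − 56·96·95 ≤ 0 and hence z ≤ (1/2)[56 + √(3136 + 4·510720)] = (1/2)[56 + √2046016] ≈ (1/2)(56 + 1430.3902) = 743.1951.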